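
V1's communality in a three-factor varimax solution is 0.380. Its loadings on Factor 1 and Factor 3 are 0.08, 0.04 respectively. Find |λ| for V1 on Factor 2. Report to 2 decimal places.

0.61

Under orthogonal rotation h² = Σλ², so λ_Factor 2² = h² − (0.0080) = 0.380 − 0.0080 = 0.3720.
|λ| = √0.3720 = 0.6099.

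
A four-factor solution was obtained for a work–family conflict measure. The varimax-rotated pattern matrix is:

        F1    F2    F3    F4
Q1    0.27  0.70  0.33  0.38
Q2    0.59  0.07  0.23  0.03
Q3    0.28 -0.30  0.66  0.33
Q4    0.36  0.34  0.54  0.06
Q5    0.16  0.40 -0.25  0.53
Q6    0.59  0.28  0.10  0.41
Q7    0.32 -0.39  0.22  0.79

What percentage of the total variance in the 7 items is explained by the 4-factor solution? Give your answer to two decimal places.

64.81%

SS loadings by factor: 1.1051, 1.0910, 1.0099, 1.3309; total = 4.5369.
Total variance with 7 standardized items is 7, so the solution explains 4.5369/7 = 0.6481 = 64.81%.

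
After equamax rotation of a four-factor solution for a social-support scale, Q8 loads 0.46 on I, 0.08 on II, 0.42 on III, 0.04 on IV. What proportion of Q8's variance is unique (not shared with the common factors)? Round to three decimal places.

h² = 0.46² + 0.08² + 0.42² + 0.04² = 0.2116 + 0.0064 + 0.1764 + 0.0016 = 0.3960
Uniqueness u² = 1 − h² = 1 − 0.3960 = 0.6040

0.604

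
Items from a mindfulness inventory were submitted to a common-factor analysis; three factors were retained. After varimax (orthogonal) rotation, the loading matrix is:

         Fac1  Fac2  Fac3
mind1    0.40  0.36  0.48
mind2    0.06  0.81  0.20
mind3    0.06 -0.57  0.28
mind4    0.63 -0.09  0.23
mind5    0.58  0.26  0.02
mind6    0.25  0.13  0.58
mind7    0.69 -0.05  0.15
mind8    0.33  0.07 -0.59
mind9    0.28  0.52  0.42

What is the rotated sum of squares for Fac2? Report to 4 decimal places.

SS loadings for Fac2 = 0.36² + 0.81² + (-0.57)² + (-0.09)² + 0.26² + 0.13² + (-0.05)² + 0.07² + 0.52² = 0.1296 + 0.6561 + 0.3249 + 0.0081 + 0.0676 + 0.0169 + 0.0025 + 0.0049 + 0.2704 = 1.4810

1.4810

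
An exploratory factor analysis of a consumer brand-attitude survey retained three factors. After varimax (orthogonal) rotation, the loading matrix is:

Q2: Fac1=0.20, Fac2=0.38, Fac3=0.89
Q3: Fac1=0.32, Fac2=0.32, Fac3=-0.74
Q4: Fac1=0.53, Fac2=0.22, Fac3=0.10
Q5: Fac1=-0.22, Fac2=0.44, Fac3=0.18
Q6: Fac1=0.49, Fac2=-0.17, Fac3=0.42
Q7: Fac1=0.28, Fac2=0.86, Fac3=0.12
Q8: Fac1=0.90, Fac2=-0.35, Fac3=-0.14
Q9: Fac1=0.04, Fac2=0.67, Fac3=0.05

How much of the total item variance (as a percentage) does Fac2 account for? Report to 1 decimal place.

22.9%

SS loadings for Fac2 = 0.38² + 0.32² + 0.22² + 0.44² + (-0.17)² + 0.86² + (-0.35)² + 0.67² = 1.8287
With 8 standardized items, total variance = 8. Proportion = 1.8287/8 = 0.2286 → 22.86%.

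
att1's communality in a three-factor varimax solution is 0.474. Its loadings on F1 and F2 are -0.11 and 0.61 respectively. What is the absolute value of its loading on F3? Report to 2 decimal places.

Under orthogonal rotation h² = Σλ², so λ_F3² = h² − (0.3842) = 0.474 − 0.3842 = 0.0898.
|λ| = √0.0898 = 0.2997.

0.30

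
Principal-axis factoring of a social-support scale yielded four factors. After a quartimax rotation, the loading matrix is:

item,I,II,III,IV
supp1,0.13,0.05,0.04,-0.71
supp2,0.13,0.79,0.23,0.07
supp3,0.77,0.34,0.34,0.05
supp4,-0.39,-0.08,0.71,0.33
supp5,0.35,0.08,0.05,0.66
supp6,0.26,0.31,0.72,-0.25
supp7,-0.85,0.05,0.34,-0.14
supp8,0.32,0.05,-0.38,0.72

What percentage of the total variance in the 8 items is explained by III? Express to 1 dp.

18.2%

SS loadings for III = 0.04² + 0.23² + 0.34² + 0.71² + 0.05² + 0.72² + 0.34² + (-0.38)² = 1.4551
With 8 standardized items, total variance = 8. Proportion = 1.4551/8 = 0.1819 → 18.19%.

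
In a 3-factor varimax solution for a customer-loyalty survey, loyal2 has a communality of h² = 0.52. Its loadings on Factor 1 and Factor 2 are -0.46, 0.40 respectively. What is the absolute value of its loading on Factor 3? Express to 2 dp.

0.39

Under orthogonal rotation h² = Σλ², so λ_Factor 3² = h² − (0.3716) = 0.52 − 0.3716 = 0.1484.
|λ| = √0.1484 = 0.3852.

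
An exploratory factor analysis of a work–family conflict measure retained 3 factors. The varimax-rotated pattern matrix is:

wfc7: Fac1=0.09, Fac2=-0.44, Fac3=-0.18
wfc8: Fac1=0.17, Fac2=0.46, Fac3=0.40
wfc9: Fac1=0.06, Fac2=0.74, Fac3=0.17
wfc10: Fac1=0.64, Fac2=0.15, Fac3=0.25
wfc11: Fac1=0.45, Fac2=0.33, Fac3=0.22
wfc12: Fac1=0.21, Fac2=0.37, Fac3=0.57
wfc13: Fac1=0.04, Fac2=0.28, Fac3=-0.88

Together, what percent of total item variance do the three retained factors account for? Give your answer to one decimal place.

49.0%

SS loadings by factor: 0.6984, 1.2995, 1.4315; total = 3.4294.
Total variance with 7 standardized items is 7, so the solution explains 3.4294/7 = 0.4899 = 48.99%.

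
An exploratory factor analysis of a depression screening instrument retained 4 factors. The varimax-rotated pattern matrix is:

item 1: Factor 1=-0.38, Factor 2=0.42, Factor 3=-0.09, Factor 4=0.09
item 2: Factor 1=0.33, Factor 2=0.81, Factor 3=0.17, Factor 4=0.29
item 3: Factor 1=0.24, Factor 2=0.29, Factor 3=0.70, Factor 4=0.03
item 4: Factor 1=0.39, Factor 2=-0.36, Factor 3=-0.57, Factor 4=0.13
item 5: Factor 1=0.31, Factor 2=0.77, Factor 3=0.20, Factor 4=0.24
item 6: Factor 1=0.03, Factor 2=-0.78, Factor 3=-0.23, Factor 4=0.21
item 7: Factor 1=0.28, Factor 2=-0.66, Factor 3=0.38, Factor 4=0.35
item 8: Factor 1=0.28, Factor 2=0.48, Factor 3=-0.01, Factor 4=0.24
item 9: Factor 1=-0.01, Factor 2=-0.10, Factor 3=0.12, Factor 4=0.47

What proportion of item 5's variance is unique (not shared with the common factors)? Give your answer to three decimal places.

h² = 0.31² + 0.77² + 0.20² + 0.24² = 0.0961 + 0.5929 + 0.0400 + 0.0576 = 0.7866
Uniqueness u² = 1 − h² = 1 − 0.7866 = 0.2134

0.213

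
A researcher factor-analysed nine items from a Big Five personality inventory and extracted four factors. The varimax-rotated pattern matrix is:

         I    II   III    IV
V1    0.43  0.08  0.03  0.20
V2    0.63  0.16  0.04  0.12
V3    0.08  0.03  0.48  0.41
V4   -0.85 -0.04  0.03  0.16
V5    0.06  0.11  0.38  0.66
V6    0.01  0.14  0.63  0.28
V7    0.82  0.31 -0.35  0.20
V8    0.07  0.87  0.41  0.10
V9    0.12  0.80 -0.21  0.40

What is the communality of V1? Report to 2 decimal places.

h² = 0.43² + 0.08² + 0.03² + 0.20² = 0.1849 + 0.0064 + 0.0009 + 0.0400 = 0.2322

0.23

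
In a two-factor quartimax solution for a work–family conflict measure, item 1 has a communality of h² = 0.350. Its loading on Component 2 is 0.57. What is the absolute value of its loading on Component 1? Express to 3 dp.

Under orthogonal rotation h² = Σλ², so λ_Component 1² = h² − (0.3249) = 0.350 − 0.3249 = 0.0251.
|λ| = √0.0251 = 0.1584.

0.158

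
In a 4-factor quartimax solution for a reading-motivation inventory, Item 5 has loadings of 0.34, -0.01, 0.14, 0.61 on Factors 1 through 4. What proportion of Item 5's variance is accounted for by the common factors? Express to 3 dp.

0.507

h² = 0.34² + (-0.01)² + 0.14² + 0.61² = 0.1156 + 0.0001 + 0.0196 + 0.3721 = 0.5074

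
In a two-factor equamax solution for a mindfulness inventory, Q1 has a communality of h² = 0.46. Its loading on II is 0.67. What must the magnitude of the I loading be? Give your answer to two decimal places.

0.11

Under orthogonal rotation h² = Σλ², so λ_I² = h² − (0.4489) = 0.46 − 0.4489 = 0.0111.
|λ| = √0.0111 = 0.1054.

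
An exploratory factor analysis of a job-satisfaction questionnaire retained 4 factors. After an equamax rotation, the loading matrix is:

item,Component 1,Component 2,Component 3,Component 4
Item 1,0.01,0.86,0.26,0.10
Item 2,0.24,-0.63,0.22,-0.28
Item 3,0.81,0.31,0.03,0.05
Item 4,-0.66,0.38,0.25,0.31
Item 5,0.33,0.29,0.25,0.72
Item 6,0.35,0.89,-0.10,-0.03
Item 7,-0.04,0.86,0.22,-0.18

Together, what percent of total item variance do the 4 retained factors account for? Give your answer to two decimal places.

SS loadings by factor: 1.3824, 2.9928, 0.3003, 0.7387; total = 5.4142.
Total variance with 7 standardized items is 7, so the solution explains 5.4142/7 = 0.7735 = 77.35%.

77.35%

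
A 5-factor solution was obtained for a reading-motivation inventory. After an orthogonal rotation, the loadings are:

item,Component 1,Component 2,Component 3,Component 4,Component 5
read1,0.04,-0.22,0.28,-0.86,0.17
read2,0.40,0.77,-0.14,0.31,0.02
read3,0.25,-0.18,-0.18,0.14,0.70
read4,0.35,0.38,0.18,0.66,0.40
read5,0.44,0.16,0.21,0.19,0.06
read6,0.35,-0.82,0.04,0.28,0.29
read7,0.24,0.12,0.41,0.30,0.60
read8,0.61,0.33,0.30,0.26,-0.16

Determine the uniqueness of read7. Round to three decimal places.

0.310

h² = 0.24² + 0.12² + 0.41² + 0.30² + 0.60² = 0.0576 + 0.0144 + 0.1681 + 0.0900 + 0.3600 = 0.6901
Uniqueness u² = 1 − h² = 1 − 0.6901 = 0.3099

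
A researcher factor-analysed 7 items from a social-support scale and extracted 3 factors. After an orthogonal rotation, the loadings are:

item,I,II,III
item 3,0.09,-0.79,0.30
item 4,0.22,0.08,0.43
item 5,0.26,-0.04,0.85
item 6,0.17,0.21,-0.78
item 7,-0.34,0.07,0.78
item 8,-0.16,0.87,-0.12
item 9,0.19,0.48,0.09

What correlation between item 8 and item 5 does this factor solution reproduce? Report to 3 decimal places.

-0.178

r̂ = Σ λ_i·λ_j across factors = (-0.16)(0.26) + (0.87)(-0.04) + (-0.12)(0.85)
  = -0.0416 -0.0348 -0.1020 = -0.1784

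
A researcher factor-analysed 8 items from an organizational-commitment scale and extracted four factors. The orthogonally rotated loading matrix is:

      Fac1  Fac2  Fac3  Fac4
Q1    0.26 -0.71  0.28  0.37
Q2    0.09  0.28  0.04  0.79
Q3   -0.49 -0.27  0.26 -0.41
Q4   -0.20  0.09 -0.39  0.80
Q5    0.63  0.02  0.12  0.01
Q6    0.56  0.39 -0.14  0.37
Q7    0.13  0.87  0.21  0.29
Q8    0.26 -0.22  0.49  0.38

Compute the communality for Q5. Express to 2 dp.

0.41

h² = 0.63² + 0.02² + 0.12² + 0.01² = 0.3969 + 0.0004 + 0.0144 + 0.0001 = 0.4118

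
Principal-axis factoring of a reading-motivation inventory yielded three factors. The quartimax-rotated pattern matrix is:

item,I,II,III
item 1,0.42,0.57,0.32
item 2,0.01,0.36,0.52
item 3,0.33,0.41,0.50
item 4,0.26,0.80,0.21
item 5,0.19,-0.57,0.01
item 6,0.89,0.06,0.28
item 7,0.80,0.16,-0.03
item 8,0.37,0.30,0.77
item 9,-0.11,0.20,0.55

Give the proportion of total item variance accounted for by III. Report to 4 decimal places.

SS loadings for III = 0.32² + 0.52² + 0.50² + 0.21² + 0.01² + 0.28² + (-0.03)² + 0.77² + 0.55² = 1.6417
Proportion of variance = 1.6417 / 9 = 0.1824.

0.1824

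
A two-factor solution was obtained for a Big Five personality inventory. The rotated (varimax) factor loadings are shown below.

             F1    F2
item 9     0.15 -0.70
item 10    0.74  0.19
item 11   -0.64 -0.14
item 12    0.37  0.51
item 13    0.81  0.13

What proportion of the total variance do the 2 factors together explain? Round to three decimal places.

0.519

Communalities: 0.5125, 0.5837, 0.4292, 0.3970, 0.6730; Σh² = 2.5954.
Total variance with 5 standardized items is 5, so the solution explains 2.5954/5 = 0.5191.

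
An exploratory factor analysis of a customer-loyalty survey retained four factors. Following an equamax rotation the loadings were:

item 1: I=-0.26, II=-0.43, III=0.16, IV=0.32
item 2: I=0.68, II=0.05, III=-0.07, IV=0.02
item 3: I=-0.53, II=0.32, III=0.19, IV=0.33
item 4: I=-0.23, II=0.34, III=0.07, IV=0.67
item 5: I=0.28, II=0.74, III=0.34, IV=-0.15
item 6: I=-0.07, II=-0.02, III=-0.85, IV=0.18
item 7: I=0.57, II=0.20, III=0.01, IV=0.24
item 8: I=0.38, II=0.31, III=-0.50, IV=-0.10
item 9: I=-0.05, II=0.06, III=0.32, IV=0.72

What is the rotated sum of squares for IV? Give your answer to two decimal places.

1.30

SS loadings for IV = 0.32² + 0.02² + 0.33² + 0.67² + (-0.15)² + 0.18² + 0.24² + (-0.10)² + 0.72² = 0.1024 + 0.0004 + 0.1089 + 0.4489 + 0.0225 + 0.0324 + 0.0576 + 0.0100 + 0.5184 = 1.3015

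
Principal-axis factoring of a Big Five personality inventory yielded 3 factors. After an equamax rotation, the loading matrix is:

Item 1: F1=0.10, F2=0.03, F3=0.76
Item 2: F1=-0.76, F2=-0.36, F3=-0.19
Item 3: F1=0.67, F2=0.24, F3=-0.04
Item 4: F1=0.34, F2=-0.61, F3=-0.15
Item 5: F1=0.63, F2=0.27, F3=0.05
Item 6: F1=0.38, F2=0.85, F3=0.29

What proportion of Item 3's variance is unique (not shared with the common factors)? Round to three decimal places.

h² = 0.67² + 0.24² + (-0.04)² = 0.4489 + 0.0576 + 0.0016 = 0.5081
Uniqueness u² = 1 − h² = 1 − 0.5081 = 0.4919

0.492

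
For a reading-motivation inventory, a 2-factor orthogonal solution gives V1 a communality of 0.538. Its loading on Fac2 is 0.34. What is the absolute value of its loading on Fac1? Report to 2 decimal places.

0.65

Under orthogonal rotation h² = Σλ², so λ_Fac1² = h² − (0.1156) = 0.538 − 0.1156 = 0.4224.
|λ| = √0.4224 = 0.6499.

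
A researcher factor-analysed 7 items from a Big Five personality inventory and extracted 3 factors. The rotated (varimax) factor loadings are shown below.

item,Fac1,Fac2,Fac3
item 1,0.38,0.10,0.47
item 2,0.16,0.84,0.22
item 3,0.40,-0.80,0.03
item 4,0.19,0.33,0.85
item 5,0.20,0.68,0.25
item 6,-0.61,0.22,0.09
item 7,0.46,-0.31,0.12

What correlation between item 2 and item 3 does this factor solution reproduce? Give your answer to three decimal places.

-0.601

r̂ = Σ λ_i·λ_j across factors = (0.16)(0.40) + (0.84)(-0.80) + (0.22)(0.03)
  = +0.0640 -0.6720 +0.0066 = -0.6014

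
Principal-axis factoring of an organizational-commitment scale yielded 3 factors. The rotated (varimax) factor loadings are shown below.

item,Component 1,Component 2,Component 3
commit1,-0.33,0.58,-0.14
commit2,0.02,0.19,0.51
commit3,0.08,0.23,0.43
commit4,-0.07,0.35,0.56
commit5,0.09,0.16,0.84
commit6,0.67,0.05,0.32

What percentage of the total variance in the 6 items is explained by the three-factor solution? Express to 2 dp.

45.66%

Communalities: 0.4649, 0.2966, 0.2442, 0.4410, 0.7393, 0.5538; Σh² = 2.7398.
Total variance with 6 standardized items is 6, so the solution explains 2.7398/6 = 0.4566 = 45.66%.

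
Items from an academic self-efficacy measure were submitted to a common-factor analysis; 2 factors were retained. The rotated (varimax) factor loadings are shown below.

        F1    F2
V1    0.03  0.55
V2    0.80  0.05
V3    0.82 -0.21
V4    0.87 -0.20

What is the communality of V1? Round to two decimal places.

h² = 0.03² + 0.55² = 0.0009 + 0.3025 = 0.3034

0.30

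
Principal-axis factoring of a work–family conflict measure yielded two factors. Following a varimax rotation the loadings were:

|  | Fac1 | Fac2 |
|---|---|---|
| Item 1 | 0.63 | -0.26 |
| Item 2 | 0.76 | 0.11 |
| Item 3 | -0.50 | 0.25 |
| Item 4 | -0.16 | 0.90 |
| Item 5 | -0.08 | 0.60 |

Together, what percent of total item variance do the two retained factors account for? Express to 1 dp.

Communalities: 0.4645, 0.5897, 0.3125, 0.8356, 0.3664; Σh² = 2.5687.
Total variance with 5 standardized items is 5, so the solution explains 2.5687/5 = 0.5137 = 51.37%.

51.4%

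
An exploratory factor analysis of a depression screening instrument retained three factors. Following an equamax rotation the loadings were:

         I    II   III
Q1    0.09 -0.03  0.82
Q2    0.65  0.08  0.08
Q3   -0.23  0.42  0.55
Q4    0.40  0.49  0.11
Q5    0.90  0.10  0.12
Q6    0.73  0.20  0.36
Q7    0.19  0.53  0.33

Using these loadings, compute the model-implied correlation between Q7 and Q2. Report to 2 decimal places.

0.19

r̂ = Σ λ_i·λ_j across factors = (0.19)(0.65) + (0.53)(0.08) + (0.33)(0.08)
  = +0.1235 +0.0424 +0.0264 = 0.1923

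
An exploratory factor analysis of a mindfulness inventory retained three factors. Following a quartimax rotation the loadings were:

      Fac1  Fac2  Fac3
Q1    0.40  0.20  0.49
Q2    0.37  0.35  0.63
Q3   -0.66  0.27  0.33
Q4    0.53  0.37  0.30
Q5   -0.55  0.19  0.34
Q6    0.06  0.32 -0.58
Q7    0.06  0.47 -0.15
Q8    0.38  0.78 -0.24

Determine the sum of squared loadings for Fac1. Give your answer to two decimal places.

1.47

SS loadings for Fac1 = 0.40² + 0.37² + (-0.66)² + 0.53² + (-0.55)² + 0.06² + 0.06² + 0.38² = 0.1600 + 0.1369 + 0.4356 + 0.2809 + 0.3025 + 0.0036 + 0.0036 + 0.1444 = 1.4675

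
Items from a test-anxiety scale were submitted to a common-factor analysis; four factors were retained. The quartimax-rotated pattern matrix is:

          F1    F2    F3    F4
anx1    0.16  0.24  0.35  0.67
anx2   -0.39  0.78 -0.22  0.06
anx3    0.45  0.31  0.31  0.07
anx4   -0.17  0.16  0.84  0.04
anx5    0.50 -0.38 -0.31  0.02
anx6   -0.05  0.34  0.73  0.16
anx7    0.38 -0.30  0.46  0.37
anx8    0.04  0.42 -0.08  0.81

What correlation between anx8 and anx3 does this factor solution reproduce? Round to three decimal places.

0.180

r̂ = Σ λ_i·λ_j across factors = (0.04)(0.45) + (0.42)(0.31) + (-0.08)(0.31) + (0.81)(0.07)
  = +0.0180 +0.1302 -0.0248 +0.0567 = 0.1801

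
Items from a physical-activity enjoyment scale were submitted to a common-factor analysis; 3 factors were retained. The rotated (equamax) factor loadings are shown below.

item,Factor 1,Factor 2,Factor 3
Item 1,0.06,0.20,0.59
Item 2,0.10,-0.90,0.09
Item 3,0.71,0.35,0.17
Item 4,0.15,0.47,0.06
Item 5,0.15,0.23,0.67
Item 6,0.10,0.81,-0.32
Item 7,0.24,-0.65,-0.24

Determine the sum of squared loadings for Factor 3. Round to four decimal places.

SS loadings for Factor 3 = 0.59² + 0.09² + 0.17² + 0.06² + 0.67² + (-0.32)² + (-0.24)² = 0.3481 + 0.0081 + 0.0289 + 0.0036 + 0.4489 + 0.1024 + 0.0576 = 0.9976

0.9976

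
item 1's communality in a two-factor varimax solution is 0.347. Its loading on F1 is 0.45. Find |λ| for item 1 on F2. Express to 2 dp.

0.38

Under orthogonal rotation h² = Σλ², so λ_F2² = h² − (0.2025) = 0.347 − 0.2025 = 0.1445.
|λ| = √0.1445 = 0.3801.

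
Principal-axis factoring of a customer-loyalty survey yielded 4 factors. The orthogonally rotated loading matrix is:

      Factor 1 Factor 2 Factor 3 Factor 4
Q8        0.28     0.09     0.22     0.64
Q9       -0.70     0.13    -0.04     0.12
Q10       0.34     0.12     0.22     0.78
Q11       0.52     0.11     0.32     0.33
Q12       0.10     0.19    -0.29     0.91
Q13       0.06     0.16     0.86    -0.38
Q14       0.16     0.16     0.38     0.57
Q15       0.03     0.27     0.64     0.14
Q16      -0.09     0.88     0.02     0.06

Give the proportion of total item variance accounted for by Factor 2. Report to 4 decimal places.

SS loadings for Factor 2 = 0.09² + 0.13² + 0.12² + 0.11² + 0.19² + 0.16² + 0.16² + 0.27² + 0.88² = 0.9861
Proportion of variance = 0.9861 / 9 = 0.1096.

0.1096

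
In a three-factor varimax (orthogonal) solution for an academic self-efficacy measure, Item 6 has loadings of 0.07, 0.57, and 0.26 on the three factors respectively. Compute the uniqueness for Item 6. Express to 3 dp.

0.603

h² = 0.07² + 0.57² + 0.26² = 0.0049 + 0.3249 + 0.0676 = 0.3974
Uniqueness u² = 1 − h² = 1 − 0.3974 = 0.6026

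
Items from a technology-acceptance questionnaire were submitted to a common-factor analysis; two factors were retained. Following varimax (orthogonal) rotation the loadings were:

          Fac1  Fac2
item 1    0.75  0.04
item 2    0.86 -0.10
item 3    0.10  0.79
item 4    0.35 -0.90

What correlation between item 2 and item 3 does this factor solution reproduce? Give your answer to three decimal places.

0.007

r̂ = Σ λ_i·λ_j across factors = (0.86)(0.10) + (-0.10)(0.79)
  = +0.0860 -0.0790 = 0.0070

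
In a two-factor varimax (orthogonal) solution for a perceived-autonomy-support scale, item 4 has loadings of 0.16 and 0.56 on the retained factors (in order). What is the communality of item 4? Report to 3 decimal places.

0.339

h² = 0.16² + 0.56² = 0.0256 + 0.3136 = 0.3392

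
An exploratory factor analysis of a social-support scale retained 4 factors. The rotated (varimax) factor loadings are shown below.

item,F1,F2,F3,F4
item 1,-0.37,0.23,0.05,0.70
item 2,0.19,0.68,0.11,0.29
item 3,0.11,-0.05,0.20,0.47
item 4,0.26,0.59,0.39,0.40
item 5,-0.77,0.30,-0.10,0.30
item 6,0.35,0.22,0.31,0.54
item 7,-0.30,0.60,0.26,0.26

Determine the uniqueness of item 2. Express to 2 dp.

0.41

h² = 0.19² + 0.68² + 0.11² + 0.29² = 0.0361 + 0.4624 + 0.0121 + 0.0841 = 0.5947
Uniqueness u² = 1 − h² = 1 − 0.5947 = 0.4053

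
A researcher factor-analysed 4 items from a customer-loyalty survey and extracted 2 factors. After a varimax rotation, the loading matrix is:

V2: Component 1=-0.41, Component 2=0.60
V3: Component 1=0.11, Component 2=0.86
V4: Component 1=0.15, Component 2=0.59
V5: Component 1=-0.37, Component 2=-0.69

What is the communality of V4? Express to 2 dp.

h² = 0.15² + 0.59² = 0.0225 + 0.3481 = 0.3706

0.37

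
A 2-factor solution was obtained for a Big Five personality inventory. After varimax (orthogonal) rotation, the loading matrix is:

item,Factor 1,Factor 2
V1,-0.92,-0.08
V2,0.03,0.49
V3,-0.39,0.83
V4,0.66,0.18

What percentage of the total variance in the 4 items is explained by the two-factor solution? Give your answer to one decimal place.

SS loadings by factor: 1.4350, 0.9678; total = 2.4028.
Total variance with 4 standardized items is 4, so the solution explains 2.4028/4 = 0.6007 = 60.07%.

60.1%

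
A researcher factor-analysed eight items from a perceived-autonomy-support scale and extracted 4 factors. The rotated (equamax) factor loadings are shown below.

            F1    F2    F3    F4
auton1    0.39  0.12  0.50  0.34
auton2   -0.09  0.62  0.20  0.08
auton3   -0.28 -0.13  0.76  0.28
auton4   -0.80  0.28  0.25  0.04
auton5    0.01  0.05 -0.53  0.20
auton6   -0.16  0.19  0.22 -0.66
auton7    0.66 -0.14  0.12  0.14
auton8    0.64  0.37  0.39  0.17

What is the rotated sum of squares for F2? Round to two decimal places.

SS loadings for F2 = 0.12² + 0.62² + (-0.13)² + 0.28² + 0.05² + 0.19² + (-0.14)² + 0.37² = 0.0144 + 0.3844 + 0.0169 + 0.0784 + 0.0025 + 0.0361 + 0.0196 + 0.1369 = 0.6892

0.69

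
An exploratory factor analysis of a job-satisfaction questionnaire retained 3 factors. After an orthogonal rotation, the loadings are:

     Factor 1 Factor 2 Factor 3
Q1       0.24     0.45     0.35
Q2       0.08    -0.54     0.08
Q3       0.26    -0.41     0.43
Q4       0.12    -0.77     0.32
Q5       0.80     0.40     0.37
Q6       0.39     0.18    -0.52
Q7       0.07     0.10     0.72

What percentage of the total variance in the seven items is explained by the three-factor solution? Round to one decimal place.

53.5%

Communalities: 0.3826, 0.3044, 0.4206, 0.7097, 0.9369, 0.4549, 0.5333; Σh² = 3.7424.
Total variance with 7 standardized items is 7, so the solution explains 3.7424/7 = 0.5346 = 53.46%.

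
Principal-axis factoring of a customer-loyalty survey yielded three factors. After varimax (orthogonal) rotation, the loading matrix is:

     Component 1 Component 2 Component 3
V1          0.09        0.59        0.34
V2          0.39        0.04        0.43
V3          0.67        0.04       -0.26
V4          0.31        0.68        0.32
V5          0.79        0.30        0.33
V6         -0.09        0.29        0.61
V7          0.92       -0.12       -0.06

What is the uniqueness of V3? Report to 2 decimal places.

h² = 0.67² + 0.04² + (-0.26)² = 0.4489 + 0.0016 + 0.0676 = 0.5181
Uniqueness u² = 1 − h² = 1 − 0.5181 = 0.4819

0.48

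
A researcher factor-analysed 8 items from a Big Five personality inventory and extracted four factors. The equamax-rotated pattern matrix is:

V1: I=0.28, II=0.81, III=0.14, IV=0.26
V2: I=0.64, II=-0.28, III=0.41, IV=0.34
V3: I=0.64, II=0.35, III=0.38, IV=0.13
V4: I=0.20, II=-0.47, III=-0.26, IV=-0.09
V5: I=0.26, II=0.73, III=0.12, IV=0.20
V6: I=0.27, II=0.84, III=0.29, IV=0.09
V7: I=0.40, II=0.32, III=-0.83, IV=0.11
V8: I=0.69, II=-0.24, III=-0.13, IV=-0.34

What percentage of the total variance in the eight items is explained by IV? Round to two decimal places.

SS loadings for IV = 0.26² + 0.34² + 0.13² + (-0.09)² + 0.20² + 0.09² + 0.11² + (-0.34)² = 0.3840
With 8 standardized items, total variance = 8. Proportion = 0.3840/8 = 0.0480 → 4.80%.

4.80%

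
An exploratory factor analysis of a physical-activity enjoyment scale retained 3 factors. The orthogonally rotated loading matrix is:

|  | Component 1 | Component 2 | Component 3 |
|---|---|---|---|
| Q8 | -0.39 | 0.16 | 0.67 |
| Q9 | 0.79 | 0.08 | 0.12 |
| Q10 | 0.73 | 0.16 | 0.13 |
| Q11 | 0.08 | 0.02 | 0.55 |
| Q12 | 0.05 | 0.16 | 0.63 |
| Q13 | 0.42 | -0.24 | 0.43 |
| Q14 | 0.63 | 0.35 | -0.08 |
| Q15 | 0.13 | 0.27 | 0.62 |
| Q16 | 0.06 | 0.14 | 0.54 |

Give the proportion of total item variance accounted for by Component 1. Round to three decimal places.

0.212

SS loadings for Component 1 = (-0.39)² + 0.79² + 0.73² + 0.08² + 0.05² + 0.42² + 0.63² + 0.13² + 0.06² = 1.9118
Proportion of variance = 1.9118 / 9 = 0.2124.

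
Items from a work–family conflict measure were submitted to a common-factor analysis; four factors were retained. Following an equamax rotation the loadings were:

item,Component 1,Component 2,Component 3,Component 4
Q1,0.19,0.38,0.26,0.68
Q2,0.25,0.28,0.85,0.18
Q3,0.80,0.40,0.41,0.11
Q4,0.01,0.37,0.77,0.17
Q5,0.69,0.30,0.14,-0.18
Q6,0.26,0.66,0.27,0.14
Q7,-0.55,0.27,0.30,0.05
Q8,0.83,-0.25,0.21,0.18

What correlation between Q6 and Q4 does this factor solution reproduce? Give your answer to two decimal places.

0.48

r̂ = Σ λ_i·λ_j across factors = (0.26)(0.01) + (0.66)(0.37) + (0.27)(0.77) + (0.14)(0.17)
  = +0.0026 +0.2442 +0.2079 +0.0238 = 0.4785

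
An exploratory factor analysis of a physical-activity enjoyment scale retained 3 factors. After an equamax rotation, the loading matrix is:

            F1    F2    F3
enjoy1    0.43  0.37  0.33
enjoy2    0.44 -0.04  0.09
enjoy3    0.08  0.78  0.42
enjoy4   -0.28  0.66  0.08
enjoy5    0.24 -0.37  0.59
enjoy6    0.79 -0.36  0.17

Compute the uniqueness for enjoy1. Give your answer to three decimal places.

h² = 0.43² + 0.37² + 0.33² = 0.1849 + 0.1369 + 0.1089 = 0.4307
Uniqueness u² = 1 − h² = 1 − 0.4307 = 0.5693

0.569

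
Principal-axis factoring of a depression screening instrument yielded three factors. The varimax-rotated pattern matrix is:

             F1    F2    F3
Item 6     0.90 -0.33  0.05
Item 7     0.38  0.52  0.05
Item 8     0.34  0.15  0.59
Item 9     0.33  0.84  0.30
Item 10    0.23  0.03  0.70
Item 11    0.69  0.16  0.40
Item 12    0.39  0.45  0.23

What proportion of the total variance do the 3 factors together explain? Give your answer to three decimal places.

0.620

SS loadings by factor: 1.8600, 1.3364, 1.1460; total = 4.3424.
Total variance with 7 standardized items is 7, so the solution explains 4.3424/7 = 0.6203.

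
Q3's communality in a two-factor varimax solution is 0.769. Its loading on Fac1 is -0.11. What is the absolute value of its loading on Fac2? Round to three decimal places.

0.870

Under orthogonal rotation h² = Σλ², so λ_Fac2² = h² − (0.0121) = 0.769 − 0.0121 = 0.7569.
|λ| = √0.7569 = 0.8700.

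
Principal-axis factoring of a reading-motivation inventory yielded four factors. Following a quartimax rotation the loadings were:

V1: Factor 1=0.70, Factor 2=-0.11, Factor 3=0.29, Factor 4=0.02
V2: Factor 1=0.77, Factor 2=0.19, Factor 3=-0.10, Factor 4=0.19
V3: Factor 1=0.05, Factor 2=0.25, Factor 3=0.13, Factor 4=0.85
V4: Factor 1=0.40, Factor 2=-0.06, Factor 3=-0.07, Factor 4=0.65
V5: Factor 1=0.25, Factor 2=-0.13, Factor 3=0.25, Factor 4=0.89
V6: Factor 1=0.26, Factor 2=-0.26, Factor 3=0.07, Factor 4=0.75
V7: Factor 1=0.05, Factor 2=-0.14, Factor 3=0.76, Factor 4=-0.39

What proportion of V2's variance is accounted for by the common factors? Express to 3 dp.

h² = 0.77² + 0.19² + (-0.10)² + 0.19² = 0.5929 + 0.0361 + 0.0100 + 0.0361 = 0.6751

0.675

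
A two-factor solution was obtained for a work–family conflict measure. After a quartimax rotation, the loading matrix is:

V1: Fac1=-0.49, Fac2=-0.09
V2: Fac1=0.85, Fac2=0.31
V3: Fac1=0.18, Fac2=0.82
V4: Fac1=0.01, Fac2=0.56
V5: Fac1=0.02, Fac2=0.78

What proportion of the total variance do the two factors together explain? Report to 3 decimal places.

SS loadings by factor: 0.9955, 1.6986; total = 2.6941.
Total variance with 5 standardized items is 5, so the solution explains 2.6941/5 = 0.5388.

0.539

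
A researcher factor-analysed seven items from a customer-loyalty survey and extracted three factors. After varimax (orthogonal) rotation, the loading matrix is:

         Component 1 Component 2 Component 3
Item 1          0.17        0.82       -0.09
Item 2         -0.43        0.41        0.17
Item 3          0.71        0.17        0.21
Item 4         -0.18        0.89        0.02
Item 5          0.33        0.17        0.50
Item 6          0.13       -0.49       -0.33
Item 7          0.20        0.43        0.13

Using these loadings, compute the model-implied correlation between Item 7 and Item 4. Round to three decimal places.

r̂ = Σ λ_i·λ_j across factors = (0.20)(-0.18) + (0.43)(0.89) + (0.13)(0.02)
  = -0.0360 +0.3827 +0.0026 = 0.3493

0.349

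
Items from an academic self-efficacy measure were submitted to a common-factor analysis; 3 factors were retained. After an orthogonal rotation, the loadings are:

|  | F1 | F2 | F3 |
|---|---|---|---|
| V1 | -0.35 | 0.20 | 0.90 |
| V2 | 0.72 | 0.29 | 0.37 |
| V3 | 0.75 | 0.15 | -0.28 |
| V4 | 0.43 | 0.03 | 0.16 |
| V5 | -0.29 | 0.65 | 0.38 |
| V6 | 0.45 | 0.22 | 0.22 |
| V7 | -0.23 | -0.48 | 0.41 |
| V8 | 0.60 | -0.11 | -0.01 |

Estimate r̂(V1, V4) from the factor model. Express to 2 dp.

-0.00

r̂ = Σ λ_i·λ_j across factors = (-0.35)(0.43) + (0.20)(0.03) + (0.90)(0.16)
  = -0.1505 +0.0060 +0.1440 = -0.0005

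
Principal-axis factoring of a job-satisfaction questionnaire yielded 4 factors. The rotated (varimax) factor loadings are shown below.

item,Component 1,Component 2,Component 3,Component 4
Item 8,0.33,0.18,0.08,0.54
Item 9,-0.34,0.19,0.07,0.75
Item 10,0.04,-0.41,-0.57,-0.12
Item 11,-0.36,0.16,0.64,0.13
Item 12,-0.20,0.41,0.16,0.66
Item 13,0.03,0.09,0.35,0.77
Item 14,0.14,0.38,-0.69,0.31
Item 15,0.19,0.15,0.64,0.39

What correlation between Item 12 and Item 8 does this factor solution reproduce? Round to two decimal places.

r̂ = Σ λ_i·λ_j across factors = (-0.20)(0.33) + (0.41)(0.18) + (0.16)(0.08) + (0.66)(0.54)
  = -0.0660 +0.0738 +0.0128 +0.3564 = 0.3770

0.38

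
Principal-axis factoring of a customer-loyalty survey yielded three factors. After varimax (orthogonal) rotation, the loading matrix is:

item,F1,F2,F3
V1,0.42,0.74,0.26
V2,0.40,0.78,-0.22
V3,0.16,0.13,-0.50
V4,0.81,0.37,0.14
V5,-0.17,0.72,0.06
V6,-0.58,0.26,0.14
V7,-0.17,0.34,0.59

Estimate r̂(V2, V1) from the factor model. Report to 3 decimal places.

r̂ = Σ λ_i·λ_j across factors = (0.40)(0.42) + (0.78)(0.74) + (-0.22)(0.26)
  = +0.1680 +0.5772 -0.0572 = 0.6880

0.688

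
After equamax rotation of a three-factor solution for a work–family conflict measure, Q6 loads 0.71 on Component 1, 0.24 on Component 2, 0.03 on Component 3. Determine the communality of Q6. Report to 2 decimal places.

h² = 0.71² + 0.24² + 0.03² = 0.5041 + 0.0576 + 0.0009 = 0.5626

0.56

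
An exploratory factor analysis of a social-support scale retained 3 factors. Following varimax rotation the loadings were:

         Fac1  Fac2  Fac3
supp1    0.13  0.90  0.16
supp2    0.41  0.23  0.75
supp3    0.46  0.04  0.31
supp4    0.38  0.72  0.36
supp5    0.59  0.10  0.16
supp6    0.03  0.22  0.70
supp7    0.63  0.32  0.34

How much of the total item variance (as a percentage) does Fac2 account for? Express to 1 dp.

SS loadings for Fac2 = 0.90² + 0.23² + 0.04² + 0.72² + 0.10² + 0.22² + 0.32² = 1.5437
With 7 standardized items, total variance = 7. Proportion = 1.5437/7 = 0.2205 → 22.05%.

22.1%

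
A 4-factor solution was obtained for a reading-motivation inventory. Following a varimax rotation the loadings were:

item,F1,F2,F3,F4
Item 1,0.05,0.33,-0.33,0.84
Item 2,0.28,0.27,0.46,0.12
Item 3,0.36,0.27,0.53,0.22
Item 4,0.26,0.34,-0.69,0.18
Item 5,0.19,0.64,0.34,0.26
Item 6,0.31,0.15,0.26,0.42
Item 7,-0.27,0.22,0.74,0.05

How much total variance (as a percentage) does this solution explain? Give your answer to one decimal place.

SS loadings by factor: 0.4832, 0.8508, 1.8083, 1.0473; total = 4.1896.
Total variance with 7 standardized items is 7, so the solution explains 4.1896/7 = 0.5985 = 59.85%.

59.9%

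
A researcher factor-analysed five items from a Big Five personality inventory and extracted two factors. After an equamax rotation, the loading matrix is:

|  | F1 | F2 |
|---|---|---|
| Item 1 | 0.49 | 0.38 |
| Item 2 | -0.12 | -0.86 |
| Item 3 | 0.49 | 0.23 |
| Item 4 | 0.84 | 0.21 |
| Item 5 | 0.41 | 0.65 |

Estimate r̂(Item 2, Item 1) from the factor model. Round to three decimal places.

-0.386

r̂ = Σ λ_i·λ_j across factors = (-0.12)(0.49) + (-0.86)(0.38)
  = -0.0588 -0.3268 = -0.3856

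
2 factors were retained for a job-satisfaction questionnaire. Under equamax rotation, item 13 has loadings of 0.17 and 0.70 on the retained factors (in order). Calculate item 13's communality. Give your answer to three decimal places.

0.519

h² = 0.17² + 0.70² = 0.0289 + 0.4900 = 0.5189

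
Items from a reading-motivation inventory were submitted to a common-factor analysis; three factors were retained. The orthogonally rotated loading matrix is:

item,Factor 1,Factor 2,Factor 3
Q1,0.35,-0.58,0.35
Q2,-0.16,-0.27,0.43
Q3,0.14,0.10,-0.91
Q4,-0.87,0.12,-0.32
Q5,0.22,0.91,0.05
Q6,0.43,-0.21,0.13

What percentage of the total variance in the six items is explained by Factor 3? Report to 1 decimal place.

21.0%

SS loadings for Factor 3 = 0.35² + 0.43² + (-0.91)² + (-0.32)² + 0.05² + 0.13² = 1.2573
With 6 standardized items, total variance = 6. Proportion = 1.2573/6 = 0.2096 → 20.96%.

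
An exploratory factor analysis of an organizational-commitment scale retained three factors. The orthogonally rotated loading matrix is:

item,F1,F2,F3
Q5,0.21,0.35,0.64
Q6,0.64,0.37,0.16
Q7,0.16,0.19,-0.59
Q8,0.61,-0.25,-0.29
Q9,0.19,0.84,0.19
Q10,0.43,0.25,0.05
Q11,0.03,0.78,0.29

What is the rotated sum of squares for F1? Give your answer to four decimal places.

1.0733

SS loadings for F1 = 0.21² + 0.64² + 0.16² + 0.61² + 0.19² + 0.43² + 0.03² = 0.0441 + 0.4096 + 0.0256 + 0.3721 + 0.0361 + 0.1849 + 0.0009 = 1.0733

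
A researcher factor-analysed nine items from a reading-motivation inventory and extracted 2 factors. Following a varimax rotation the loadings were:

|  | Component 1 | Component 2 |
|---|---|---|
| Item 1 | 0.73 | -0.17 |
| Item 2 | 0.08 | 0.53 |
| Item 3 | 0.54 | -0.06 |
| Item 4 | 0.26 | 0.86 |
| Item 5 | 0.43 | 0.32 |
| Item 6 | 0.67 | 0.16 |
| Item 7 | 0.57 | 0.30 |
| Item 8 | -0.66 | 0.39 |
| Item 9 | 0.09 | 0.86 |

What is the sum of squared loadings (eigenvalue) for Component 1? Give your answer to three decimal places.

2.301

SS loadings for Component 1 = 0.73² + 0.08² + 0.54² + 0.26² + 0.43² + 0.67² + 0.57² + (-0.66)² + 0.09² = 0.5329 + 0.0064 + 0.2916 + 0.0676 + 0.1849 + 0.4489 + 0.3249 + 0.4356 + 0.0081 = 2.3009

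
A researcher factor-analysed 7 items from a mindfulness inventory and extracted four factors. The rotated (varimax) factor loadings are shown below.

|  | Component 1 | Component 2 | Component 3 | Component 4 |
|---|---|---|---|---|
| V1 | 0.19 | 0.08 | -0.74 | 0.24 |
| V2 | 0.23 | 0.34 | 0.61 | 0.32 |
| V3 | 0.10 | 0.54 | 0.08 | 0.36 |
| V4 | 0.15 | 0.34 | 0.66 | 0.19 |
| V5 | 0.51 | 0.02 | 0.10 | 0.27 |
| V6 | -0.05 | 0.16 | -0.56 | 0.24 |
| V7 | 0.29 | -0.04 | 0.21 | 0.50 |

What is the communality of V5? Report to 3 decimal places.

h² = 0.51² + 0.02² + 0.10² + 0.27² = 0.2601 + 0.0004 + 0.0100 + 0.0729 = 0.3434

0.343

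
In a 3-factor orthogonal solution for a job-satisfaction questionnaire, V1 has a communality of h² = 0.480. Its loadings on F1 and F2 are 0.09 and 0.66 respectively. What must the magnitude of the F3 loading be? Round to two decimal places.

0.19

Under orthogonal rotation h² = Σλ², so λ_F3² = h² − (0.4437) = 0.480 − 0.4437 = 0.0363.
|λ| = √0.0363 = 0.1905.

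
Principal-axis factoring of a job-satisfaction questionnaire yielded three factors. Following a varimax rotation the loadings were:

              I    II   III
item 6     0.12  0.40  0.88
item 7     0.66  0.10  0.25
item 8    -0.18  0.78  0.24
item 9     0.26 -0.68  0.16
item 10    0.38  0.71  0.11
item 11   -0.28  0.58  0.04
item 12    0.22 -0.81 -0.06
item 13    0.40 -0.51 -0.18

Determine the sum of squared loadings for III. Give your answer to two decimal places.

0.97

SS loadings for III = 0.88² + 0.25² + 0.24² + 0.16² + 0.11² + 0.04² + (-0.06)² + (-0.18)² = 0.7744 + 0.0625 + 0.0576 + 0.0256 + 0.0121 + 0.0016 + 0.0036 + 0.0324 = 0.9698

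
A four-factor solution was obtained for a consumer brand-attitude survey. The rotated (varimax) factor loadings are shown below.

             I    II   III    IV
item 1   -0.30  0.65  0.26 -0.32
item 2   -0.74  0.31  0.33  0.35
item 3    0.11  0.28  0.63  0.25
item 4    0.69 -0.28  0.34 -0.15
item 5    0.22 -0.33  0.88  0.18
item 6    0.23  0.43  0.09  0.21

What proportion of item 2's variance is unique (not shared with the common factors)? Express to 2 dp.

0.12

h² = (-0.74)² + 0.31² + 0.33² + 0.35² = 0.5476 + 0.0961 + 0.1089 + 0.1225 = 0.8751
Uniqueness u² = 1 − h² = 1 − 0.8751 = 0.1249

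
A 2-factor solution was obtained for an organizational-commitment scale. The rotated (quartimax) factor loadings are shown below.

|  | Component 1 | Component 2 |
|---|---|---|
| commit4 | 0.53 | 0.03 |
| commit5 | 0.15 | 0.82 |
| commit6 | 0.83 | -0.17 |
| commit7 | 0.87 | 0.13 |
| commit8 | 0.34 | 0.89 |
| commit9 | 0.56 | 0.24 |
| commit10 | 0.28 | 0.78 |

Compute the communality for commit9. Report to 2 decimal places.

h² = 0.56² + 0.24² = 0.3136 + 0.0576 = 0.3712

0.37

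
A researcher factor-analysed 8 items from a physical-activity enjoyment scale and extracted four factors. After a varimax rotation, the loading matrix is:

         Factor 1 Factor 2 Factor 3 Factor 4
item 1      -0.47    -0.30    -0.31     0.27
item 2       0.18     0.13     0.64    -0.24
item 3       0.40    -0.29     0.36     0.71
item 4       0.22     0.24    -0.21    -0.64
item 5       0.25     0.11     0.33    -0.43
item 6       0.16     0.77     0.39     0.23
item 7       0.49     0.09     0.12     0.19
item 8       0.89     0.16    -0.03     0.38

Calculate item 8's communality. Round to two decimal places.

h² = 0.89² + 0.16² + (-0.03)² + 0.38² = 0.7921 + 0.0256 + 0.0009 + 0.1444 = 0.9630

0.96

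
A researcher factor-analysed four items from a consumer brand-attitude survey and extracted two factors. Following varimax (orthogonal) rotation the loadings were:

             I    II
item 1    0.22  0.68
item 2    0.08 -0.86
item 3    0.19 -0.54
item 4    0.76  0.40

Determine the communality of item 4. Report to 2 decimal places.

0.74

h² = 0.76² + 0.40² = 0.5776 + 0.1600 = 0.7376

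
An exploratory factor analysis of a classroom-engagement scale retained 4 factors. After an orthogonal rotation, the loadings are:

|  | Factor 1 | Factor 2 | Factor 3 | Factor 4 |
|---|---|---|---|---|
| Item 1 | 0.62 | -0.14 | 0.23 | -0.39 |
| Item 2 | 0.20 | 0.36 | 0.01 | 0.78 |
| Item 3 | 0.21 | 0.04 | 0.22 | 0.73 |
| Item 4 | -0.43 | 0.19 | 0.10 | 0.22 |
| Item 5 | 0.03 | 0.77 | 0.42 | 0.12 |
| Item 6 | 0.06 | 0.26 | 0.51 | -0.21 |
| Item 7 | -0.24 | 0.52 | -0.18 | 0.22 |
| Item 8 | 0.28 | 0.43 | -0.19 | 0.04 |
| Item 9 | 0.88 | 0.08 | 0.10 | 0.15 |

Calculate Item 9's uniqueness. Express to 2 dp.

h² = 0.88² + 0.08² + 0.10² + 0.15² = 0.7744 + 0.0064 + 0.0100 + 0.0225 = 0.8133
Uniqueness u² = 1 − h² = 1 − 0.8133 = 0.1867

0.19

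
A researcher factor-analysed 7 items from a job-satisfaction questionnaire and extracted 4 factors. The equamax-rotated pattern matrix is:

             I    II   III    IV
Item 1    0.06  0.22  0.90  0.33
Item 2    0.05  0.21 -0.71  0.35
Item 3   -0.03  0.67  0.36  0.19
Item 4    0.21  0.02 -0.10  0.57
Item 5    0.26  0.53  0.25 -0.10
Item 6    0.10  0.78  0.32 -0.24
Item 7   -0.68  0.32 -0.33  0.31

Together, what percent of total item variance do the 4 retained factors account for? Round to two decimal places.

SS loadings by factor: 0.5911, 1.5335, 1.7275, 0.7561; total = 4.6082.
Total variance with 7 standardized items is 7, so the solution explains 4.6082/7 = 0.6583 = 65.83%.

65.83%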